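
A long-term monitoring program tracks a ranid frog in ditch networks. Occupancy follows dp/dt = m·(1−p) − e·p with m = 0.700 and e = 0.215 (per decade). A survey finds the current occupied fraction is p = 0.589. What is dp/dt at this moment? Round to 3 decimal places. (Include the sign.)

0.161

Colonization term: m·(1−p) = 0.700×0.4110 = 0.28770.
Extinction term: e·p = 0.12663.
dp/dt = 0.28770 − 0.12663 = 0.16107.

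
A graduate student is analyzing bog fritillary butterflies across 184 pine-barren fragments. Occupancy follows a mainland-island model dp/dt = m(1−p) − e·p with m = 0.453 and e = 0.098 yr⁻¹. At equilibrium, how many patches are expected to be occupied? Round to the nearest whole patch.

151

p* = m/(m+e) = 0.453/0.5510 = 0.8221.
Expected occupied patches = N × p* = 184 × 0.8221 = 151.27 ≈ 151.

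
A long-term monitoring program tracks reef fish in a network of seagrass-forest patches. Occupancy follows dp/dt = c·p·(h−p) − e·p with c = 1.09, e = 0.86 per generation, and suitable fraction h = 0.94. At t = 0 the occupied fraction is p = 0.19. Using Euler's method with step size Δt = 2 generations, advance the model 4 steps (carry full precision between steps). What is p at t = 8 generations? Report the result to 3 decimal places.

Update rule: p ← p + [c·p·(h−p) − e·p]·Δt with Δt = 2.
p: 0.19000 → 0.17385  (Δp = -0.01615)
p: 0.17385 → 0.16519  (Δp = -0.00866)
p: 0.16519 → 0.16009  (Δp = -0.00511)
p: 0.16009 → 0.15692  (Δp = -0.00317)

0.157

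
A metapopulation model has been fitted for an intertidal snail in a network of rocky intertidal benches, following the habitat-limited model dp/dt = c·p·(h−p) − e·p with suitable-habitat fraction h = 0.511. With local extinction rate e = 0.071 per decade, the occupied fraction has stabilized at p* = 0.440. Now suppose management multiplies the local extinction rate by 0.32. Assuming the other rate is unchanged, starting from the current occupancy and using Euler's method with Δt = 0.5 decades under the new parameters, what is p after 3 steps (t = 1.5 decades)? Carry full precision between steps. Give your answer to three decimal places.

Balance c(h−p*) = e gives c = e/(0.511 − 0.44000) = 0.071/0.07100 = 1.00000.
Starting from p₀ = 0.44000; update p ← p + (dp/dt)·Δt with the new parameters.
t = 0.5: p = 0.44000 + (+0.01062) = 0.45062
t = 1: p = 0.45062 + (+0.00848) = 0.45911
t = 1.5: p = 0.45911 + (+0.00670) = 0.46580

0.466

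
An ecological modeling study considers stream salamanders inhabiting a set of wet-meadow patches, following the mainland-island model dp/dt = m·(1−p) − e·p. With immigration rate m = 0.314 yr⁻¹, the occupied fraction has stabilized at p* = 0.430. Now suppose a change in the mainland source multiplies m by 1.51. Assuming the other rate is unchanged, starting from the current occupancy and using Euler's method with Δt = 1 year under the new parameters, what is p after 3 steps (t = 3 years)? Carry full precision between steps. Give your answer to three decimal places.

0.532

Balance m(1−p*) = e·p* gives e = m(1−p*)/p* = 0.314×0.57000/0.43000 = 0.41623.
Starting from p₀ = 0.43000; update p ← p + (dp/dt)·Δt with the new parameters.
  1  |  dp/dt·Δt = +0.091280  |  p_1 = 0.521280
  2  |  dp/dt·Δt = +0.010007  |  p_2 = 0.531287
  3  |  dp/dt·Δt = +0.001097  |  p_3 = 0.532384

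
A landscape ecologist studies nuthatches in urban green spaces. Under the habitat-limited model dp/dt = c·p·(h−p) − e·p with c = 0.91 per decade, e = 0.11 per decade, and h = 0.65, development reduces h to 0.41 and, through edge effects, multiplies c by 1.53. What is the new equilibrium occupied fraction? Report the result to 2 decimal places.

0.33

Before: p* = h − e/c = 0.65 − 0.11/0.91 = 0.65 − 0.1209 = 0.5291.
After: c = 1.3923, e = 0.11, h = 0.41; p* = 0.41 − 0.11/1.3923 = 0.3310.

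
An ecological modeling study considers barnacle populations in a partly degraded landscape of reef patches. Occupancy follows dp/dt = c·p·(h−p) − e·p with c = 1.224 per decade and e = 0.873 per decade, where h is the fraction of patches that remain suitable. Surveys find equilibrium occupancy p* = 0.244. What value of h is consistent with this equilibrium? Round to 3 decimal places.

0.957

At equilibrium c(h−p*) = e, so h = p* + e/c.
h = 0.244 + 0.873/1.224 = 0.244 + 0.7132 = 0.9572.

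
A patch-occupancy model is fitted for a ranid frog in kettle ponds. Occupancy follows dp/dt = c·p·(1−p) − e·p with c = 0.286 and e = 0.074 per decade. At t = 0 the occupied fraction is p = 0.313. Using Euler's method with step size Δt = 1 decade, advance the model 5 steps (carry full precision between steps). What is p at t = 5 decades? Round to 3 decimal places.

0.505

Update rule: p ← p + [c·p·(1−p) − e·p]·Δt with Δt = 1.
t = 1: p = 0.31300 + (+0.03834) = 0.35134
t = 2: p = 0.35134 + (+0.03918) = 0.39052
t = 3: p = 0.39052 + (+0.03917) = 0.42969
t = 4: p = 0.42969 + (+0.03829) = 0.46798
t = 5: p = 0.46798 + (+0.03658) = 0.50456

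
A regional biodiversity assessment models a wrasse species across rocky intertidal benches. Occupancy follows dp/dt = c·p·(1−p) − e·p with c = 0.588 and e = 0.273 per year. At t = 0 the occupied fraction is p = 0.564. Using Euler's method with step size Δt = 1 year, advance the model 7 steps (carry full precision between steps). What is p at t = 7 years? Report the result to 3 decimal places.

0.538

Update rule: p ← p + [c·p·(1−p) − e·p]·Δt with Δt = 1.
t = 1: p = 0.56400 + (-0.00938) = 0.55462
t = 2: p = 0.55462 + (-0.00617) = 0.54845
t = 3: p = 0.54845 + (-0.00411) = 0.54435
t = 4: p = 0.54435 + (-0.00276) = 0.54158
t = 5: p = 0.54158 + (-0.00187) = 0.53971
t = 6: p = 0.53971 + (-0.00127) = 0.53844
t = 7: p = 0.53844 + (-0.00086) = 0.53758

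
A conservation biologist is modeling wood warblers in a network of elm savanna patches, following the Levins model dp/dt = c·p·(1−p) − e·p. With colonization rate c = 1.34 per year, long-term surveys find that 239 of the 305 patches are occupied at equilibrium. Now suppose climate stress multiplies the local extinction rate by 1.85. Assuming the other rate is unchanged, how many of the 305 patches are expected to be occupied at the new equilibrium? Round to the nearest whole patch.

183

Observed p* = 239/305 = 0.78361.
Balance c(1−p*) = e gives e = 1.34×(1 − 0.78361) = 0.28996.
New p* = 1 − e/c = 1 − 0.53643/1.34000 = 0.59968.
Expected occupied = 305 × 0.59968 = 182.90 ≈ 183.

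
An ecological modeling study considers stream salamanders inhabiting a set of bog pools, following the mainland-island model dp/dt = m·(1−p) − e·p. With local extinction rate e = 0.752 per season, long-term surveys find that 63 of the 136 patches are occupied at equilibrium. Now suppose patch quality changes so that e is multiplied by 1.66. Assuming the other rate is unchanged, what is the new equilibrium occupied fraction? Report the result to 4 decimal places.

Observed p* = 63/136 = 0.46324.
Balance m(1−p*) = e·p* gives m = e·p*/(1−p*) = 0.752×0.46324/0.53676 = 0.64900.
New p* = m/(m+e) = 0.64900/(0.64900+1.24832) = 0.34206.

0.3421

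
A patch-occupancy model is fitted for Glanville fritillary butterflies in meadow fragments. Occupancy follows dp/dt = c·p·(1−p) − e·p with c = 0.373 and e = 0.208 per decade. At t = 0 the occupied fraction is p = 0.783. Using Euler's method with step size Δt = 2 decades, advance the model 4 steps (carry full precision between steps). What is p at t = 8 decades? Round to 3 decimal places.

Update rule: p ← p + [c·p·(1−p) − e·p]·Δt with Δt = 2.
t = 2: p = 0.78300 + (-0.19897) = 0.58403
t = 4: p = 0.58403 + (-0.06172) = 0.52230
t = 6: p = 0.52230 + (-0.03115) = 0.49115
t = 8: p = 0.49115 + (-0.01788) = 0.47328

0.473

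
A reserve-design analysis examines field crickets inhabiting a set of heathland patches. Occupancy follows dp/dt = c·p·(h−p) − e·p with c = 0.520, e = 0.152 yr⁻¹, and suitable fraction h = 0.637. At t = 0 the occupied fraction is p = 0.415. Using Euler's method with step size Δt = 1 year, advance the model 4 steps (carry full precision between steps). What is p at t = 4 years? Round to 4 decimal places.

0.3727

Update rule: p ← p + [c·p·(h−p) − e·p]·Δt with Δt = 1.
  1  |  dp/dt·Δt = -0.015172  |  p_1 = 0.399828
  2  |  dp/dt·Δt = -0.011463  |  p_2 = 0.388364
  3  |  dp/dt·Δt = -0.008820  |  p_3 = 0.379545
  4  |  dp/dt·Δt = -0.006879  |  p_4 = 0.372666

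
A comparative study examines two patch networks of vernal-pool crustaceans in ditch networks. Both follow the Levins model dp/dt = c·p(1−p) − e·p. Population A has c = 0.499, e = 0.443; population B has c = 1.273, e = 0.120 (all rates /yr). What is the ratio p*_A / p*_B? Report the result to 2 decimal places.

A: p*_A = 1 − 0.443/0.499 = 0.1122.
B: p*_B = 1 − 0.120/1.273 = 0.9057.
p*_A / p*_B = 0.1122/0.9057 = 0.1239.

0.12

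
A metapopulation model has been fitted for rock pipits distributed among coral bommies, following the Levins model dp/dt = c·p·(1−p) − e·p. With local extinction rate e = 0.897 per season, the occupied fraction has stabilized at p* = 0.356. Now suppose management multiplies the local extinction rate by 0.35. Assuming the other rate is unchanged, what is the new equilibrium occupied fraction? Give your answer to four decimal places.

0.7746

Balance c(1−p*) = e gives c = e/(1 − 0.35600) = 0.897/0.64400 = 1.39286.
New p* = 1 − e/c = 1 − 0.31395/1.39286 = 0.77460.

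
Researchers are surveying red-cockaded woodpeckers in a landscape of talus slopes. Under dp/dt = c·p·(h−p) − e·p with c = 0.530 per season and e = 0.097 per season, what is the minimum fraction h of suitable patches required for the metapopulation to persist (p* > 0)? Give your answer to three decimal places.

0.183

p* = h − e/c is positive only when h > e/c.
h_min = e/c = 0.097/0.530 = 0.1830.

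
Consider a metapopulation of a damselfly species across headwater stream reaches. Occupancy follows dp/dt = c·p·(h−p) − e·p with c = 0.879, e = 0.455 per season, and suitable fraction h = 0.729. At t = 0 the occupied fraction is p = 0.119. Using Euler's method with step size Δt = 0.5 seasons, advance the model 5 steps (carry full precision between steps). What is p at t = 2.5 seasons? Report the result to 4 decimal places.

0.1423

Update rule: p ← p + [c·p·(h−p) − e·p]·Δt with Δt = 0.5.
step 1: Δp = +0.00483, p = 0.12383
step 2: Δp = +0.00476, p = 0.12859
step 3: Δp = +0.00468, p = 0.13327
step 4: Δp = +0.00457, p = 0.13785
step 5: Δp = +0.00445, p = 0.14230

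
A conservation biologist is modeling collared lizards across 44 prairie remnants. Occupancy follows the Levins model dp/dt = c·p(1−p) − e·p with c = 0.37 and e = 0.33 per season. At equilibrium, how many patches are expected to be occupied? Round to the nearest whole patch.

p* = 1 − e/c = 1 − 0.33/0.37 = 0.1081.
Expected occupied patches = N × p* = 44 × 0.1081 = 4.76 ≈ 5.

5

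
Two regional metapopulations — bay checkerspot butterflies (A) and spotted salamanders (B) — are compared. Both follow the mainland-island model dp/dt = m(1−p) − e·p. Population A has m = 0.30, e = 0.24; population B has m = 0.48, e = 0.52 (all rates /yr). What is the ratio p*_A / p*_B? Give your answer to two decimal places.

1.16

A: p*_A = m/(m+e) = 0.30/0.5400 = 0.5556.
B: p*_B = 0.48/1.0000 = 0.4800.
p*_A / p*_B = 0.5556/0.4800 = 1.1574.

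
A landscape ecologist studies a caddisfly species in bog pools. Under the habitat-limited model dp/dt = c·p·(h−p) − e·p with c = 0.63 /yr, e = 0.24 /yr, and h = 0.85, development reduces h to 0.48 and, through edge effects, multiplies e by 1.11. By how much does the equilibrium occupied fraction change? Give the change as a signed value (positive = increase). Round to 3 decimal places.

-0.412

Before: p* = h − e/c = 0.85 − 0.24/0.63 = 0.85 − 0.3810 = 0.4690.
After: c = 0.63, e = 0.2664, h = 0.48; p* = 0.48 − 0.2664/0.63 = 0.0571.
Δp* = 0.0571 − 0.4690 = -0.4119.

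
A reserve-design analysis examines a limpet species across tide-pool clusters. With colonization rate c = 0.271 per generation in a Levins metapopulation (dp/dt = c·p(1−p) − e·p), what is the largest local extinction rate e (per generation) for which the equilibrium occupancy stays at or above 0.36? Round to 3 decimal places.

1 − e/c ≥ 0.36 ⇒ e ≤ c(1 − 0.36) = 0.271 × 0.6400.
e_max = 0.1734.

0.173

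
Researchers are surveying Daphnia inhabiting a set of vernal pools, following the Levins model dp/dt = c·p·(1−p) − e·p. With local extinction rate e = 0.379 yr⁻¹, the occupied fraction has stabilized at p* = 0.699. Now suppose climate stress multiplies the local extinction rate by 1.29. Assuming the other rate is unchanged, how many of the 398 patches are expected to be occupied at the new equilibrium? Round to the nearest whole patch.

Balance c(1−p*) = e gives c = e/(1 − 0.69900) = 0.379/0.30100 = 1.25914.
New p* = 1 − e/c = 1 − 0.48891/1.25914 = 0.61171.
Expected occupied = 398 × 0.61171 = 243.46 ≈ 243.

243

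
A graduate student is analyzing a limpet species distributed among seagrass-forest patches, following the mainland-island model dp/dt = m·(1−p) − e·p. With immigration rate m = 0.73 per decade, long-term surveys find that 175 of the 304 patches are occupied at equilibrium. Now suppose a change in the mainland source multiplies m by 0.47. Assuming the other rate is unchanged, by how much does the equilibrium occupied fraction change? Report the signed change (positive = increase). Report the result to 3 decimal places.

-0.186

Observed p* = 175/304 = 0.57566.
Balance m(1−p*) = e·p* gives e = m(1−p*)/p* = 0.73×0.42434/0.57566 = 0.53811.
New p* = m/(m+e) = 0.34310/(0.34310+0.53811) = 0.38935.
Δp* = 0.38935 − 0.57566 = -0.18631.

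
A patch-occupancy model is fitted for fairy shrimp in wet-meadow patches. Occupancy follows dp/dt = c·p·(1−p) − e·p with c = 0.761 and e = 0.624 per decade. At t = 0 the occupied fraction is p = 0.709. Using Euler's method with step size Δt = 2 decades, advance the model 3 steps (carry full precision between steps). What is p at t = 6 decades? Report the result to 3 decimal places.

0.154

Update rule: p ← p + [c·p·(1−p) − e·p]·Δt with Δt = 2.
  1  |  dp/dt·Δt = -0.570814  |  p_1 = 0.138186
  2  |  dp/dt·Δt = +0.008800  |  p_2 = 0.146985
  3  |  dp/dt·Δt = +0.007392  |  p_3 = 0.154377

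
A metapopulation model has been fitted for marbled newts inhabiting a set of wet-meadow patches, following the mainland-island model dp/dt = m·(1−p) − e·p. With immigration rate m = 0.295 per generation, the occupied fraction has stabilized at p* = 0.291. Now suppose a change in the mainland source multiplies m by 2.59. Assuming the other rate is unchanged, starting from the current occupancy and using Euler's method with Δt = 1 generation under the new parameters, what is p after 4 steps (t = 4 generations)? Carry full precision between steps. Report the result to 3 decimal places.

Balance m(1−p*) = e·p* gives e = m(1−p*)/p* = 0.295×0.70900/0.29100 = 0.71875.
Starting from p₀ = 0.29100; update p ← p + (dp/dt)·Δt with the new parameters.
t = 1: p = 0.29100 + (+0.33256) = 0.62356
t = 2: p = 0.62356 + (-0.16056) = 0.46300
t = 3: p = 0.46300 + (+0.07752) = 0.54052
t = 4: p = 0.54052 + (-0.03742) = 0.50309

0.503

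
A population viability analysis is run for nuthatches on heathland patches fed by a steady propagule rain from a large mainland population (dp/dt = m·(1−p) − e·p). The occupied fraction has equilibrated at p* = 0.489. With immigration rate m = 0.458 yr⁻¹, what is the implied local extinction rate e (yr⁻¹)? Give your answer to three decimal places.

0.479

At equilibrium m(1−p*) = e·p*, so e = m(1−p*)/p*.
e = 0.458 × 0.5110 / 0.489 = 0.4786.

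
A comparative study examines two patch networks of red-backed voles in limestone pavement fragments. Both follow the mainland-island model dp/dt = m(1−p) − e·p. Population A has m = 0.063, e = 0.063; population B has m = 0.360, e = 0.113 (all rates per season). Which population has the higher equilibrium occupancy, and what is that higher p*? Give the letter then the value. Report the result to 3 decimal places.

A: p*_A = m/(m+e) = 0.063/0.1260 = 0.5000.
B: p*_B = 0.360/0.4730 = 0.7611.
B is higher at 0.7611.

B, 0.761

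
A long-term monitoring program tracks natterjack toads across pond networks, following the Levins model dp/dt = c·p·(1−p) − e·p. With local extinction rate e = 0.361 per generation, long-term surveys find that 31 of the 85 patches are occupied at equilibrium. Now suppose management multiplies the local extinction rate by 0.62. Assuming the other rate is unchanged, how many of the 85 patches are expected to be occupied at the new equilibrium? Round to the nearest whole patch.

52

Observed p* = 31/85 = 0.36471.
Balance c(1−p*) = e gives c = e/(1 − 0.36471) = 0.361/0.63529 = 0.56824.
New p* = 1 − e/c = 1 − 0.22382/0.56824 = 0.60612.
Expected occupied = 85 × 0.60612 = 51.52 ≈ 52.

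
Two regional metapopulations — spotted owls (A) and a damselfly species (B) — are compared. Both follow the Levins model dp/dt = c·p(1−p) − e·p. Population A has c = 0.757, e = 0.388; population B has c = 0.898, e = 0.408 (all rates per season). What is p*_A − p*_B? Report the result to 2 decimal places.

-0.06

A: p*_A = 1 − 0.388/0.757 = 0.4875.
B: p*_B = 1 − 0.408/0.898 = 0.5457.
p*_A − p*_B = 0.4875 − 0.5457 = -0.0582.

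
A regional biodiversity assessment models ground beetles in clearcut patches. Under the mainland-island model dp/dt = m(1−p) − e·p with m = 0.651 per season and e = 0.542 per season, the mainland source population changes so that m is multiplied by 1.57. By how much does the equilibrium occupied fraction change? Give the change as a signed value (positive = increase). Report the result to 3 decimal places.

Before: p* = 0.651/(0.651+0.542) = 0.5457.
After: m = 1.02207, e = 0.542; p* = 1.02207/1.5641 = 0.6535.
Δp* = 0.6535 − 0.5457 = +0.1078.

0.108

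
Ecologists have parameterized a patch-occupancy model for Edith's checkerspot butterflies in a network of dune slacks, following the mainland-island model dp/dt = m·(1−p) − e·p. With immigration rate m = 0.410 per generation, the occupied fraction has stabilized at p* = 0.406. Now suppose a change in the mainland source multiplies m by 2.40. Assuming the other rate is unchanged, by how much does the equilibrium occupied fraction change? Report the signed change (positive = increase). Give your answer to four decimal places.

0.2153

Balance m(1−p*) = e·p* gives e = m(1−p*)/p* = 0.410×0.59400/0.40600 = 0.59985.
New p* = m/(m+e) = 0.98400/(0.98400+0.59985) = 0.62127.
Δp* = 0.62127 − 0.40600 = +0.21527.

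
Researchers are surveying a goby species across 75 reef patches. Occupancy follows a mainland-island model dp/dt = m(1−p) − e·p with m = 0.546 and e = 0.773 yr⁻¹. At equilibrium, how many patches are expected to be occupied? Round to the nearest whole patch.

31

p* = m/(m+e) = 0.546/1.3190 = 0.4139.
Expected occupied patches = N × p* = 75 × 0.4139 = 31.05 ≈ 31.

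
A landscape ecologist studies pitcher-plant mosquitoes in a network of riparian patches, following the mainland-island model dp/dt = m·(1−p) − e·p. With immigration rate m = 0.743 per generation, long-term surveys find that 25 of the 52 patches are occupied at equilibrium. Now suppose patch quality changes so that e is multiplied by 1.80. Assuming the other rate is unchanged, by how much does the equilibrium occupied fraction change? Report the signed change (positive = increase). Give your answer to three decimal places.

-0.141

Observed p* = 25/52 = 0.48077.
Balance m(1−p*) = e·p* gives e = m(1−p*)/p* = 0.743×0.51923/0.48077 = 0.80244.
New p* = m/(m+e) = 0.74300/(0.74300+1.44439) = 0.33967.
Δp* = 0.33967 − 0.48077 = -0.14110.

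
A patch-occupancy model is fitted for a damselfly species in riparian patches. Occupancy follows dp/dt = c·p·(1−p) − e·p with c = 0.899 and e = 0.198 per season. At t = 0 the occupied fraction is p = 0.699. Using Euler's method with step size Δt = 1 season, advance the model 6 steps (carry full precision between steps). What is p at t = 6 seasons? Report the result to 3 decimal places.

0.780

Update rule: p ← p + [c·p·(1−p) − e·p]·Δt with Δt = 1.
t = 1: p = 0.69900 + (+0.05075) = 0.74975
t = 2: p = 0.74975 + (+0.02023) = 0.76997
t = 3: p = 0.76997 + (+0.00677) = 0.77674
t = 4: p = 0.77674 + (+0.00210) = 0.77885
t = 5: p = 0.77885 + (+0.00064) = 0.77948
t = 6: p = 0.77948 + (+0.00019) = 0.77967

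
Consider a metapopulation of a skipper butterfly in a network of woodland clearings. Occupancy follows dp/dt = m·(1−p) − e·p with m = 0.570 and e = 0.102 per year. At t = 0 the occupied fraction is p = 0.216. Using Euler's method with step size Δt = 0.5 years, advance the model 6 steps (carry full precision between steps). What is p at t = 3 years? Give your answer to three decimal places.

0.794

Update rule: p ← p + [m·(1−p) − e·p]·Δt with Δt = 0.5.
t = 0.5: p = 0.21600 + (+0.21242) = 0.42842
t = 1: p = 0.42842 + (+0.14105) = 0.56947
t = 1.5: p = 0.56947 + (+0.09366) = 0.66313
t = 2: p = 0.66313 + (+0.06219) = 0.72532
t = 2.5: p = 0.72532 + (+0.04129) = 0.76661
t = 3: p = 0.76661 + (+0.02742) = 0.79403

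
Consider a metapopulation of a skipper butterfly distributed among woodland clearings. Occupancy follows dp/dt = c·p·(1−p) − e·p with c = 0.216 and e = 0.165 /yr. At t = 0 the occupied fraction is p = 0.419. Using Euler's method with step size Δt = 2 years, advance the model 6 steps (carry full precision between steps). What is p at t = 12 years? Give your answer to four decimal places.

0.3028

Update rule: p ← p + [c·p·(1−p) − e·p]·Δt with Δt = 2.
  1  |  dp/dt·Δt = -0.033104  |  p_1 = 0.385896
  2  |  dp/dt·Δt = -0.024970  |  p_2 = 0.360926
  3  |  dp/dt·Δt = -0.019461  |  p_3 = 0.341464
  4  |  dp/dt·Δt = -0.015541  |  p_4 = 0.325924
  5  |  dp/dt·Δt = -0.012645  |  p_5 = 0.313278
  6  |  dp/dt·Δt = -0.010443  |  p_6 = 0.302835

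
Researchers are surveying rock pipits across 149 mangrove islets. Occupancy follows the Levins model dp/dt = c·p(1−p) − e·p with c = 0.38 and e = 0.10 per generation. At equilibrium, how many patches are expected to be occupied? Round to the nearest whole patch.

p* = 1 − e/c = 1 − 0.10/0.38 = 0.7368.
Expected occupied patches = N × p* = 149 × 0.7368 = 109.79 ≈ 110.

110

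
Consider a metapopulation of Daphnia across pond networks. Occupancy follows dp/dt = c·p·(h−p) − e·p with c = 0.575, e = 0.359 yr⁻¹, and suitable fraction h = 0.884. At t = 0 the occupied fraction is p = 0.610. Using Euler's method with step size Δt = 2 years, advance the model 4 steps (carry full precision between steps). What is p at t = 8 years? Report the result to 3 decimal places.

0.285

Update rule: p ← p + [c·p·(h−p) − e·p]·Δt with Δt = 2.
  1  |  dp/dt·Δt = -0.245769  |  p_1 = 0.364231
  2  |  dp/dt·Δt = -0.043804  |  p_2 = 0.320427
  3  |  dp/dt·Δt = -0.022395  |  p_3 = 0.298032
  4  |  dp/dt·Δt = -0.013154  |  p_4 = 0.284878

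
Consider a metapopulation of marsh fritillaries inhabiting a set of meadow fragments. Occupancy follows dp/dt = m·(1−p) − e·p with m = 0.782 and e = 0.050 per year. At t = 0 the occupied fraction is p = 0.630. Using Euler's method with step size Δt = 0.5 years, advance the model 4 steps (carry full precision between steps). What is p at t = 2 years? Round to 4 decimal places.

0.9039

Update rule: p ← p + [m·(1−p) − e·p]·Δt with Δt = 0.5.
  1  |  dp/dt·Δt = +0.128920  |  p_1 = 0.758920
  2  |  dp/dt·Δt = +0.075289  |  p_2 = 0.834209
  3  |  dp/dt·Δt = +0.043969  |  p_3 = 0.878178
  4  |  dp/dt·Δt = +0.025678  |  p_4 = 0.903856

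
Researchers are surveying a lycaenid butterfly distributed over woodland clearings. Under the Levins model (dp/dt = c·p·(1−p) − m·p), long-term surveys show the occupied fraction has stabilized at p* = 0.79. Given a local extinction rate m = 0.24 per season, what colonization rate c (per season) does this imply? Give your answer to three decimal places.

1.143

At equilibrium c(1−p*) = m, so c = m/(1−p*).
c = 0.24/(1 − 0.79) = 0.24/0.2100 = 1.1429.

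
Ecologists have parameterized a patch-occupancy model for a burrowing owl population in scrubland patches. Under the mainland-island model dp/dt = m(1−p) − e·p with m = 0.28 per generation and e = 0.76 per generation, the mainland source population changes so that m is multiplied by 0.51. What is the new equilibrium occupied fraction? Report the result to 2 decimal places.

0.16

Before: p* = 0.28/(0.28+0.76) = 0.2692.
After: m = 0.1428, e = 0.76; p* = 0.1428/0.9028 = 0.1582.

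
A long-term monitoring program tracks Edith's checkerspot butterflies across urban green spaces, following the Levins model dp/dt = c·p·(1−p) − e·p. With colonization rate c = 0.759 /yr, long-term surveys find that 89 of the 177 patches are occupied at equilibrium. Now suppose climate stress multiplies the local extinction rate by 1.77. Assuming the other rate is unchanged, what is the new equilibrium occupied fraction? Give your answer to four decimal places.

0.1200

Observed p* = 89/177 = 0.50282.
Balance c(1−p*) = e gives e = 0.759×(1 − 0.50282) = 0.37736.
New p* = 1 − e/c = 1 − 0.66793/0.75900 = 0.11999.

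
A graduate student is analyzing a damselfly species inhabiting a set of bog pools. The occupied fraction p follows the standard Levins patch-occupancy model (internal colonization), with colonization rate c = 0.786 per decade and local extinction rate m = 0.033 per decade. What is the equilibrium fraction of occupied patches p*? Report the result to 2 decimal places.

Setting dp/dt = 0 and dividing through by p* gives c·(1−p*) = m.
So p* = 1 − m/c = 1 − 0.033/0.786 = 1 − 0.0420 = 0.9580.

0.96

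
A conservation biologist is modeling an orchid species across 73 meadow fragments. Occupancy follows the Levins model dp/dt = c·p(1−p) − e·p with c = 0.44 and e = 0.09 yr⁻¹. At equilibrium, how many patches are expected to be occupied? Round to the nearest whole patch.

p* = 1 − e/c = 1 − 0.09/0.44 = 0.7955.
Expected occupied patches = N × p* = 73 × 0.7955 = 58.07 ≈ 58.

58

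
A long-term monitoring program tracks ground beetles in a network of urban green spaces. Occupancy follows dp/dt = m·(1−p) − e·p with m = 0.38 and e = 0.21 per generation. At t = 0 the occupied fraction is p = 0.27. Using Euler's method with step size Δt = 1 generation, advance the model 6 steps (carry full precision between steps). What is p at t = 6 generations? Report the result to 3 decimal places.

0.642

Update rule: p ← p + [m·(1−p) − e·p]·Δt with Δt = 1.
p: 0.27000 → 0.49070  (Δp = +0.22070)
p: 0.49070 → 0.58119  (Δp = +0.09049)
p: 0.58119 → 0.61829  (Δp = +0.03710)
p: 0.61829 → 0.63350  (Δp = +0.01521)
p: 0.63350 → 0.63973  (Δp = +0.00624)
p: 0.63973 → 0.64229  (Δp = +0.00256)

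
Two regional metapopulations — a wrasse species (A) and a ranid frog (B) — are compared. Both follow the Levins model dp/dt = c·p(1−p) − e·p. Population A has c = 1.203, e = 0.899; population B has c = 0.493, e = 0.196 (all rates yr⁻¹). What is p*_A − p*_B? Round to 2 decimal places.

-0.35

A: p*_A = 1 − 0.899/1.203 = 0.2527.
B: p*_B = 1 − 0.196/0.493 = 0.6024.
p*_A − p*_B = 0.2527 − 0.6024 = -0.3497.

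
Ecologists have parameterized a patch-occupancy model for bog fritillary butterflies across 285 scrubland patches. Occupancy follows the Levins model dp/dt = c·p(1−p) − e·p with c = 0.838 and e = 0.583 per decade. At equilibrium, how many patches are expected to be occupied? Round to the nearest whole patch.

87

p* = 1 − e/c = 1 − 0.583/0.838 = 0.3043.
Expected occupied patches = N × p* = 285 × 0.3043 = 86.72 ≈ 87.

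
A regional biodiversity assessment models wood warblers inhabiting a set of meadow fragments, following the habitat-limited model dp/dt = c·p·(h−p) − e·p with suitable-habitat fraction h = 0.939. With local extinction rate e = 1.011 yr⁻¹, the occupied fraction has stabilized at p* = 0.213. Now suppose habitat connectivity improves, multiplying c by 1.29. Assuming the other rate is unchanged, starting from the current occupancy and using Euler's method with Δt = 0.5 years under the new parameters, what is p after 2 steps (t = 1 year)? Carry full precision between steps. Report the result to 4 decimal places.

0.2732

Balance c(h−p*) = e gives c = e/(0.939 − 0.21300) = 1.011/0.72600 = 1.39256.
Starting from p₀ = 0.21300; update p ← p + (dp/dt)·Δt with the new parameters.
  1  |  dp/dt·Δt = +0.031225  |  p_1 = 0.244225
  2  |  dp/dt·Δt = +0.028953  |  p_2 = 0.273177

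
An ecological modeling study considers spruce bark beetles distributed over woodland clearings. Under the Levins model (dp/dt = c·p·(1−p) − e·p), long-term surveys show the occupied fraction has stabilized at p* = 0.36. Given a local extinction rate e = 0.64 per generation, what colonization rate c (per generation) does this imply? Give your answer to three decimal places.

1.000

At equilibrium c(1−p*) = e, so c = e/(1−p*).
c = 0.64/(1 − 0.36) = 0.64/0.6400 = 1.0000.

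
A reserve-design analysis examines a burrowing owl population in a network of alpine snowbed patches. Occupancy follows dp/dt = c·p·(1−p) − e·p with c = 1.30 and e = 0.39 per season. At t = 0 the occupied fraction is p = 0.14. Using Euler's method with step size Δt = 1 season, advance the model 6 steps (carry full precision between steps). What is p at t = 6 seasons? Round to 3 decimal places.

0.699

Update rule: p ← p + [c·p·(1−p) − e·p]·Δt with Δt = 1.
t = 1: p = 0.14000 + (+0.10192) = 0.24192
t = 2: p = 0.24192 + (+0.14406) = 0.38598
t = 3: p = 0.38598 + (+0.15757) = 0.54355
t = 4: p = 0.54355 + (+0.11055) = 0.65410
t = 5: p = 0.65410 + (+0.03903) = 0.69313
t = 6: p = 0.69313 + (+0.00619) = 0.69932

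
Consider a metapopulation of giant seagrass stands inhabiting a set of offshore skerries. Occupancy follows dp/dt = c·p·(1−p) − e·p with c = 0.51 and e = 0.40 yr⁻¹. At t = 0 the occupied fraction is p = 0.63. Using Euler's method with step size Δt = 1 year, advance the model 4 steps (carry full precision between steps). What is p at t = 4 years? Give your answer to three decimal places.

0.348

Update rule: p ← p + [c·p·(1−p) − e·p]·Δt with Δt = 1.
step 1: Δp = -0.13312, p = 0.49688
step 2: Δp = -0.07126, p = 0.42562
step 3: Δp = -0.04557, p = 0.38005
step 4: Δp = -0.03186, p = 0.34819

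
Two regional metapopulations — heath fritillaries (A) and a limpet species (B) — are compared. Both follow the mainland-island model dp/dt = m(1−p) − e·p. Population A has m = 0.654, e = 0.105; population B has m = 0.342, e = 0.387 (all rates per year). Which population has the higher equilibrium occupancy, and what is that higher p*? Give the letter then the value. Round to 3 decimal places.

A, 0.862

A: p*_A = m/(m+e) = 0.654/0.7590 = 0.8617.
B: p*_B = 0.342/0.7290 = 0.4691.
A is higher at 0.8617.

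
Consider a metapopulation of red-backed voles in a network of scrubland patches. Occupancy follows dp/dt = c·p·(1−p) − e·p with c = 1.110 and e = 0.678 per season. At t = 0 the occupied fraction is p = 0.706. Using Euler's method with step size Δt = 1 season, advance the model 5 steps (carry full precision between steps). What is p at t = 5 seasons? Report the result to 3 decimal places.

0.395

Update rule: p ← p + [c·p·(1−p) − e·p]·Δt with Δt = 1.
step 1: Δp = -0.24827, p = 0.45773
step 2: Δp = -0.03482, p = 0.42290
step 3: Δp = -0.01583, p = 0.40708
step 4: Δp = -0.00808, p = 0.39899
step 5: Δp = -0.00434, p = 0.39465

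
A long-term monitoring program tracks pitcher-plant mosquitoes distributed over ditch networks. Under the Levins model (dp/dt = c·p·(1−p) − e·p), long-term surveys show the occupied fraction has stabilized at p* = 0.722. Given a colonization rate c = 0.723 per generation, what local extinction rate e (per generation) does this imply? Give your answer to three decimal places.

At equilibrium c(1−p*) = e.
e = 0.723 × (1 − 0.722) = 0.723 × 0.2780 = 0.2010.

0.201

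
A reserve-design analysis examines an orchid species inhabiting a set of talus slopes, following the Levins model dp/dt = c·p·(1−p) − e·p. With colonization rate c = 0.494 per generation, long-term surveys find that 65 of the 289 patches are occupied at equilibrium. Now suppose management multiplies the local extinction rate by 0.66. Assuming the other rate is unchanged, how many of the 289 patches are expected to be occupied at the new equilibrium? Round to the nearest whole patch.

Observed p* = 65/289 = 0.22491.
Balance c(1−p*) = e gives e = 0.494×(1 − 0.22491) = 0.38289.
New p* = 1 − e/c = 1 − 0.25271/0.49400 = 0.48844.
Expected occupied = 289 × 0.48844 = 141.16 ≈ 141.

141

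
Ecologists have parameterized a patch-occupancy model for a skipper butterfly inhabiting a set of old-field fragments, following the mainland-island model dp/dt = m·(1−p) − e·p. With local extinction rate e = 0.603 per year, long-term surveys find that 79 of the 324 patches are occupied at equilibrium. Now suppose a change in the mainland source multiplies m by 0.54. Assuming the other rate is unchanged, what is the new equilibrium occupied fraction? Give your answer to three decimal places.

Observed p* = 79/324 = 0.24383.
Balance m(1−p*) = e·p* gives m = e·p*/(1−p*) = 0.603×0.24383/0.75617 = 0.19444.
New p* = m/(m+e) = 0.10500/(0.10500+0.60300) = 0.14831.

0.148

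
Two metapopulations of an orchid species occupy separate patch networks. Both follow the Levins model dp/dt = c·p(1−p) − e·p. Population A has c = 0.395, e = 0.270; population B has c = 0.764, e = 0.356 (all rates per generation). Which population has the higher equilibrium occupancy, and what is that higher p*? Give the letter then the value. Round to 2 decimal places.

A: p*_A = 1 − 0.270/0.395 = 0.3165.
B: p*_B = 1 − 0.356/0.764 = 0.5340.
B is higher at 0.5340.

B, 0.53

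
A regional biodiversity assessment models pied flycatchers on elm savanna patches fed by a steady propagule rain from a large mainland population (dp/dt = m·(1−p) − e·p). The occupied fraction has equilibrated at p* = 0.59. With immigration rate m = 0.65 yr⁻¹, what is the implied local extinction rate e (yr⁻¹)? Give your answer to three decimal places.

0.452

At equilibrium m(1−p*) = e·p*, so e = m(1−p*)/p*.
e = 0.65 × 0.4100 / 0.59 = 0.4517.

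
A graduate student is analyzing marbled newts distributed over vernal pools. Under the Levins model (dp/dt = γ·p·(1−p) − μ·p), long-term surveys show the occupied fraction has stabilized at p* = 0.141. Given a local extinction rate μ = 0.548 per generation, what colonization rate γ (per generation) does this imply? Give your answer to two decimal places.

At equilibrium γ(1−p*) = μ, so γ = μ/(1−p*).
γ = 0.548/(1 − 0.141) = 0.548/0.8590 = 0.6380.

0.64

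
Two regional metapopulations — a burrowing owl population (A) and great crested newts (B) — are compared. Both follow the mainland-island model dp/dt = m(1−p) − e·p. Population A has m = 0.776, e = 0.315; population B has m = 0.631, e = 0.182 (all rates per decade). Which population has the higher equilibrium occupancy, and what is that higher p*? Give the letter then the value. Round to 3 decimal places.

B, 0.776

A: p*_A = m/(m+e) = 0.776/1.0910 = 0.7113.
B: p*_B = 0.631/0.8130 = 0.7761.
B is higher at 0.7761.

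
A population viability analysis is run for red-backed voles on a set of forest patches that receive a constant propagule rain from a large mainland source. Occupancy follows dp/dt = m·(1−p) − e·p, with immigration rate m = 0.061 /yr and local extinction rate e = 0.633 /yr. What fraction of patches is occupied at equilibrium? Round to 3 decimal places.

Setting dp/dt = 0: m − m·p* = e·p*, so m = (m+e)·p*.
p* = m/(m+e) = 0.061/(0.061+0.633) = 0.061/0.6940 = 0.0879.

0.088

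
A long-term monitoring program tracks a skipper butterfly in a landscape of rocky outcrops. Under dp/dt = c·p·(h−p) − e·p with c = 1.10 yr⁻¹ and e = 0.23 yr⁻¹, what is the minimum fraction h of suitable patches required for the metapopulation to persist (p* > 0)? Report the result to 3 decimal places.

p* = h − e/c is positive only when h > e/c.
h_min = e/c = 0.23/1.10 = 0.2091.

0.209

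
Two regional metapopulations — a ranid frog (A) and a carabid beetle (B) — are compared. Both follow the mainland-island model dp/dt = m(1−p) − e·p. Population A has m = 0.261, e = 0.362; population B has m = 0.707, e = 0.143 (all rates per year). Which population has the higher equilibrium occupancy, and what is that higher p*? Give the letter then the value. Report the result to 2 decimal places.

A: p*_A = m/(m+e) = 0.261/0.6230 = 0.4189.
B: p*_B = 0.707/0.8500 = 0.8318.
B is higher at 0.8318.

B, 0.83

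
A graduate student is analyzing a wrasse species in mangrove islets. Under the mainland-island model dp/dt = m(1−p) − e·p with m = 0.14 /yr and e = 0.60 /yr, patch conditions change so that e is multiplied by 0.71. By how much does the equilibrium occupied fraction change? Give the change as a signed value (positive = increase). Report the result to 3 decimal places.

Before: p* = 0.14/(0.14+0.60) = 0.1892.
After: m = 0.14, e = 0.426; p* = 0.14/0.5660 = 0.2473.
Δp* = 0.2473 − 0.1892 = +0.0582.

0.058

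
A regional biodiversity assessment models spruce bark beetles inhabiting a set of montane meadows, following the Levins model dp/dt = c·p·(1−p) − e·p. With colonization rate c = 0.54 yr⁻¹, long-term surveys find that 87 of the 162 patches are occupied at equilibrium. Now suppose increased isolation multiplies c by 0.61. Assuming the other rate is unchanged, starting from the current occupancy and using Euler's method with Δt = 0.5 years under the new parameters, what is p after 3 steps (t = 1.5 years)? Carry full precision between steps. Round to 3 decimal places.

0.468

Observed p* = 87/162 = 0.53704.
Balance c(1−p*) = e gives e = 0.54×(1 − 0.53704) = 0.25000.
Starting from p₀ = 0.53704; update p ← p + (dp/dt)·Δt with the new parameters.
  1  |  dp/dt·Δt = -0.026181  |  p_1 = 0.510856
  2  |  dp/dt·Δt = -0.022701  |  p_2 = 0.488155
  3  |  dp/dt·Δt = -0.019867  |  p_3 = 0.468288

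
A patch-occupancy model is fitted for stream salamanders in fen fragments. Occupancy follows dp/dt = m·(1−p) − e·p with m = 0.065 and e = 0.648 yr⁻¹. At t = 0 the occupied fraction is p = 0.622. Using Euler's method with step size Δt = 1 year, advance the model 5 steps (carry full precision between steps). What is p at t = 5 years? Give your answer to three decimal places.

0.092

Update rule: p ← p + [m·(1−p) − e·p]·Δt with Δt = 1.
t = 1: p = 0.62200 + (-0.37849) = 0.24351
t = 2: p = 0.24351 + (-0.10863) = 0.13489
t = 3: p = 0.13489 + (-0.03118) = 0.10371
t = 4: p = 0.10371 + (-0.00895) = 0.09477
t = 5: p = 0.09477 + (-0.00257) = 0.09220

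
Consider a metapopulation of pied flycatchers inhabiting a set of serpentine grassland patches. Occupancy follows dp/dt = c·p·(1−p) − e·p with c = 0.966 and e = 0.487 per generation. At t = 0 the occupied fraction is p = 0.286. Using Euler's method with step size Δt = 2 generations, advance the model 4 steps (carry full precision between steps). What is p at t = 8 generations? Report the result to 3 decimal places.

0.496

Update rule: p ← p + [c·p·(1−p) − e·p]·Δt with Δt = 2.
step 1: Δp = +0.11596, p = 0.40196
step 2: Δp = +0.07292, p = 0.47488
step 3: Δp = +0.01925, p = 0.49413
step 4: Δp = +0.00165, p = 0.49578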